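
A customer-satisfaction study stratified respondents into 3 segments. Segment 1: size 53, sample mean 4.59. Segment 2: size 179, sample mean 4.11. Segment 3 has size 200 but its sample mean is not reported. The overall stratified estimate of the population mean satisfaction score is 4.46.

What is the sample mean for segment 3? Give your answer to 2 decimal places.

N = 53 + 179 + 200 = 432.
Overall total = μ·N = 4.46·432 = 1926.72.
Subtract the known strata: 53·4.59 + 179·4.11 = 978.96.
Remaining total for segment 3: 1926.72 − 978.96 = 947.76.
Divide by its size: 947.76 / 200 = 4.7388 → 4.74.

4.74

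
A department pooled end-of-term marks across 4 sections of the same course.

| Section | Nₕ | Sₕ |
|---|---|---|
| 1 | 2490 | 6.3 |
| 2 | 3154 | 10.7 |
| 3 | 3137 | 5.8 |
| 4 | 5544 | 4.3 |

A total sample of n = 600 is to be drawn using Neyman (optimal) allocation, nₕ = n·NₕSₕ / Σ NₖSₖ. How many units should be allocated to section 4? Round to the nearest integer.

1: NₕSₕ = 2490·6.3 = 15687
2: NₕSₕ = 3154·10.7 = 33747.8
3: NₕSₕ = 3137·5.8 = 18194.6
4: NₕSₕ = 5544·4.3 = 23839.2
Σ NₕSₕ = 91468.6.
n_4 = 600·23839.2/91468.6 = 156.376... → 156.

156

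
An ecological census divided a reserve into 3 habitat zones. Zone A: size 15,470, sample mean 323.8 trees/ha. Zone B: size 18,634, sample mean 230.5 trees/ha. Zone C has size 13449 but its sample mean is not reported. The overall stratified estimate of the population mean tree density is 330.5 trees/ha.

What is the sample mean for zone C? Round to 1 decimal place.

N = 15470 + 18634 + 13449 = 47553.
Overall total = μ·N = 330.5·47553 = 15716266.5.
Subtract the known strata: 15470·323.8 + 18634·230.5 = 9304323.
Remaining total for zone C: 15716266.5 − 9304323 = 6411943.5.
Divide by its size: 6411943.5 / 13449 = 476.760... → 476.8.

476.8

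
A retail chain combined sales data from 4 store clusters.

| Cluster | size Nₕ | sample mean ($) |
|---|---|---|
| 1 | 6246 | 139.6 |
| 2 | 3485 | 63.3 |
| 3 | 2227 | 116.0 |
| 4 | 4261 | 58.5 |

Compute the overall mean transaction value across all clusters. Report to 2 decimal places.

N = 6246 + 3485 + 2227 + 4261 = 16219.
Overall mean = Σ (Nₕ/N)·x̄ₕ — weight by population share, not a simple average.
Σ Nₕx̄ₕ = 6246·139.6 + 3485·63.3 + 2227·116.0 + 4261·58.5 = 871941.6 + 220600.5 + 258332 + 249268.5 = 1600142.6.
Divide by N: 1600142.6 / 16219 = 98.6585... → 98.66.

98.66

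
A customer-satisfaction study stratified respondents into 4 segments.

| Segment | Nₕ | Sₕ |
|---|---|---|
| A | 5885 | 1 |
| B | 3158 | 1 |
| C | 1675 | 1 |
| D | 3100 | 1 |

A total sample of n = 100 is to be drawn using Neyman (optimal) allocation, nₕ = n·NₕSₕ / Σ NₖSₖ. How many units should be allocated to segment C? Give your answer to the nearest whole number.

A: NₕSₕ = 5885·1 = 5885
B: NₕSₕ = 3158·1 = 3158
C: NₕSₕ = 1675·1 = 1675
D: NₕSₕ = 3100·1 = 3100
Σ NₕSₕ = 13818.
n_C = 100·1675/13818 = 12.122... → 12.

12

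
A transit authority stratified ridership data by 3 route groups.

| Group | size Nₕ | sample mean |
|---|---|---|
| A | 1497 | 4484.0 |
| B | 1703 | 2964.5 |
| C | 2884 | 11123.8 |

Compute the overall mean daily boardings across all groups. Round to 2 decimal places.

7206.14

N = 6084; weights Wₕ = Nₕ/N = (0.2461, 0.2799, 0.4740).
x̄_st = Σ Wₕ·x̄ₕ = 0.2461·4484.0 + 0.2799·2964.5 + 0.4740·11123.8 ≈ 7206.1359...
→ 7206.14.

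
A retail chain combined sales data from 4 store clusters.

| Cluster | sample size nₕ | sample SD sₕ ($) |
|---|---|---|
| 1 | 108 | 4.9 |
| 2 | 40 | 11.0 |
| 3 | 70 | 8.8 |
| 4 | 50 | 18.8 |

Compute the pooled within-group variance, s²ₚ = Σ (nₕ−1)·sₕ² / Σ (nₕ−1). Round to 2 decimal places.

113.45

1: (108−1)·4.9² = 107·24.01 = 2569.07
2: (40−1)·11.0² = 39·121 = 4719
3: (70−1)·8.8² = 69·77.44 = 5343.36
4: (50−1)·18.8² = 49·353.44 = 17318.56
Numerator = 29949.99; denominator = Σ(nₕ−1) = 264.
s²ₚ = 29949.99/264 = 113.4469... → 113.45.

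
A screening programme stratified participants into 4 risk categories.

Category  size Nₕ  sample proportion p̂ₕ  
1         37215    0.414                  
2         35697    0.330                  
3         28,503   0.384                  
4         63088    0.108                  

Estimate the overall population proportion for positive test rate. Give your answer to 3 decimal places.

0.273

N = 37215 + 35697 + 28503 + 63088 = 164503.
Overall proportion = Σ (Nₕ/N)·p̂ₕ.
Σ Nₕp̂ₕ = 15407.01 + 11780.01 + 10945.152 + 6813.504 = 44945.676.
44945.676 / 164503 = 0.27322... → 0.273.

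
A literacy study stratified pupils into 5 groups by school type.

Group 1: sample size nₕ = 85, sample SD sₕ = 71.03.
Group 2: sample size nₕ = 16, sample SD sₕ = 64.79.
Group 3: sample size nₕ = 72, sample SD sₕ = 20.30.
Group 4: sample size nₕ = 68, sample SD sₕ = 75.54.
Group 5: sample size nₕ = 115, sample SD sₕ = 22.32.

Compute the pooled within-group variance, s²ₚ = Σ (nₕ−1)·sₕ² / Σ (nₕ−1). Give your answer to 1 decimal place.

2721.2

Degrees of freedom: 84 + 15 + 71 + 67 + 114 = 351.
Σ(nₕ−1)sₕ² = 84·5045.2609 + 15·4197.7441 + 71·412.09 + 67·5706.2916 + 114·498.1824 = 955140.7979.
s²ₚ = 955140.7979 / 351 = 2721.199... → 2721.2.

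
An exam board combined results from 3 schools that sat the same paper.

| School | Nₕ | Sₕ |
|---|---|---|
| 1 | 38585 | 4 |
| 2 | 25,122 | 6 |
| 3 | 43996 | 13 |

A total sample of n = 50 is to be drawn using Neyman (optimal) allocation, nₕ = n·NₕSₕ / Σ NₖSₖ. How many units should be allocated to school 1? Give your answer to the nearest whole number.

Σ NₕSₕ = 38585·4 + 25122·6 + 43996·13 = 877020.
Share for 1: 154340/877020 = 0.17598.
n_1 = 50 × 0.17598 = 8.799... → 9.

9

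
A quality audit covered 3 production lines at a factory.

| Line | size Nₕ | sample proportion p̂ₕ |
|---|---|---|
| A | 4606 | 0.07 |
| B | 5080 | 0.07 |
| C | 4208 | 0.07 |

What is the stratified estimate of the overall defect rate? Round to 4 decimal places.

N = 4606 + 5080 + 4208 = 13894.
Overall proportion = Σ (Nₕ/N)·p̂ₕ.
Σ Nₕp̂ₕ = 322.42 + 355.6 + 294.56 = 972.58.
972.58 / 13894 = 0.07 → 0.0700.

0.0700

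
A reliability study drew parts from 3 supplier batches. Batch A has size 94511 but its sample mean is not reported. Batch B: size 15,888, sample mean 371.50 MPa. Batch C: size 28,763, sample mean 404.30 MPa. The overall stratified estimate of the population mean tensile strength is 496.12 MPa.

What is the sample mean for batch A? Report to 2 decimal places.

545.01

N = 94511 + 15888 + 28763 = 139162.
Overall total = μ·N = 496.12·139162 = 69041051.44.
Subtract the known strata: 15888·371.50 + 28763·404.30 = 17531272.9.
Remaining total for batch A: 69041051.44 − 17531272.9 = 51509778.54.
Divide by its size: 51509778.54 / 94511 = 545.0136... → 545.01.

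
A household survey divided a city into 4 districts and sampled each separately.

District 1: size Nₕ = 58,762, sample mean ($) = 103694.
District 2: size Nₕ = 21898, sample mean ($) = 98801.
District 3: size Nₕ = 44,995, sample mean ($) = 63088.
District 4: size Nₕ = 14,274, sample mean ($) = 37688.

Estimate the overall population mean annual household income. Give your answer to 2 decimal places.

N = 58762 + 21898 + 44995 + 14274 = 139929.
Overall mean = Σ (Nₕ/N)·x̄ₕ — weight by population share, not a simple average.
Σ Nₕx̄ₕ = 58762·103694 + 21898·98801 + 44995·63088 + 14274·37688 = 6093266828 + 2163544298 + 2838644560 + 537958512 = 11633414198.
Divide by N: 11633414198 / 139929 = 83137.9785... → 83137.98.

83137.98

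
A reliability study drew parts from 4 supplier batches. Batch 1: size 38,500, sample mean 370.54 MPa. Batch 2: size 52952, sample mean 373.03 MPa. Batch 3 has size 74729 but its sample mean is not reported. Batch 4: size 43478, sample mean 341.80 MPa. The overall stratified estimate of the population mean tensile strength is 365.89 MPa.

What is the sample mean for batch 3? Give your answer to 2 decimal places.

Σ Nₕx̄ₕ = N·μ, so 74729·x̄_3 = 209659·365.89 − (38500·370.54 + 52952·373.03 + 43478·341.80).
= 76712131.51 − 48879254.96 = 27832876.55.
x̄_3 = 27832876.55 / 74729 = 372.4508... → 372.45.

372.45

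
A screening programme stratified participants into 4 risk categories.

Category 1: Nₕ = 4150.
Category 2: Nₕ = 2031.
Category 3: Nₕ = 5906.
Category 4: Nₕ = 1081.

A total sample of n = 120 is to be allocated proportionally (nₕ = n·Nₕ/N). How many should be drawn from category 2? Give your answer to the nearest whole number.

Share of category 2 = 2031/13168 = 0.15424.
Allocate 120 × 0.15424 = 18.509... → 19.

19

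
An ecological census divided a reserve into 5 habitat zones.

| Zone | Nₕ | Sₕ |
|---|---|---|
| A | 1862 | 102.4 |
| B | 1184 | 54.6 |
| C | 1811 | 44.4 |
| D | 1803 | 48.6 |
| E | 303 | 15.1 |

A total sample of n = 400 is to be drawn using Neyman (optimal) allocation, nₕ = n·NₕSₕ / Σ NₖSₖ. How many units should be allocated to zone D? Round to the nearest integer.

Σ NₕSₕ = 1862·102.4 + 1184·54.6 + 1811·44.4 + 1803·48.6 + 303·15.1 = 427924.7.
Share for D: 87625.8/427924.7 = 0.20477.
n_D = 400 × 0.20477 = 81.908... → 82.

82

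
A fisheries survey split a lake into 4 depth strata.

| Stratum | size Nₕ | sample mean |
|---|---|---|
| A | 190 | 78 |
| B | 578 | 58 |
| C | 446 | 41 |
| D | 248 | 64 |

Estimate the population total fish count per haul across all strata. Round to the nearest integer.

82502

A: 190·78 = 14820
B: 578·58 = 33524
C: 446·41 = 18286
D: 248·64 = 15872
τ̂ = Σ Nₕx̄ₕ = 82502.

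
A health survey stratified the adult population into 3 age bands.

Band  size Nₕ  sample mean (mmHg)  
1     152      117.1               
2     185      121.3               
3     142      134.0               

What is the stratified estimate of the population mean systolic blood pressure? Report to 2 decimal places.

123.73

N = 152 + 185 + 142 = 479.
Weight each subgroup mean by Nₕ/N and sum.
Σ Nₕx̄ₕ = 152·117.1 + 185·121.3 + 142·134.0 = 17799.2 + 22440.5 + 19028 = 59267.7.
Divide by N: 59267.7 / 479 = 123.7322... → 123.73.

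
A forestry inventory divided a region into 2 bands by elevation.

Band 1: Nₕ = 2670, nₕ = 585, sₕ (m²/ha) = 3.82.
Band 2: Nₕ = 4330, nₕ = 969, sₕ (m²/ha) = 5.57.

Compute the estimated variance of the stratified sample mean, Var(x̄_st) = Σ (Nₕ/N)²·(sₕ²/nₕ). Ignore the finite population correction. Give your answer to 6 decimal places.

N = 7000; Wₕ = Nₕ/N.
band 1: (2670/7000)²·3.82²/585 = 0.003629086
band 2: (4330/7000)²·5.57²/969 = 0.012250853
Sum = 0.015879939 → 0.015880.

0.015880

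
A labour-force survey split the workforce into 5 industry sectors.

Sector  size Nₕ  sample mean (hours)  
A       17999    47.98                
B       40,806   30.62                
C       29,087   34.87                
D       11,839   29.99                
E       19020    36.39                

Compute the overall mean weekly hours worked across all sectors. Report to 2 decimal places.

35.15

N = 118751; weights Wₕ = Nₕ/N = (0.1516, 0.3436, 0.2449, 0.0997, 0.1602).
x̄_st = Σ Wₕ·x̄ₕ = 0.1516·47.98 + 0.3436·30.62 + 0.2449·34.87 + 0.0997·29.99 + 0.1602·36.39 ≈ 35.1536...
→ 35.15.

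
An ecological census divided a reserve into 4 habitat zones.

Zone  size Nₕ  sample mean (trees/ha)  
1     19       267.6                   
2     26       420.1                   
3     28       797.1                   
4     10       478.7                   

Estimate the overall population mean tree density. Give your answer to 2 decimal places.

N = 83; weights Wₕ = Nₕ/N = (0.2289, 0.3133, 0.3373, 0.1205).
x̄_st = Σ Wₕ·x̄ₕ = 0.2289·267.6 + 0.3133·420.1 + 0.3373·797.1 + 0.1205·478.7 ≈ 519.4313...
→ 519.43.

519.43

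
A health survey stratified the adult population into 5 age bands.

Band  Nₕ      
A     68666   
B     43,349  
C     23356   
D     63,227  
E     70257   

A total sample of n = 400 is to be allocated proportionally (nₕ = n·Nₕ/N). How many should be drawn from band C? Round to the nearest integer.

Share of band C = 23356/268855 = 0.08687.
Allocate 400 × 0.08687 = 34.749... → 35.

35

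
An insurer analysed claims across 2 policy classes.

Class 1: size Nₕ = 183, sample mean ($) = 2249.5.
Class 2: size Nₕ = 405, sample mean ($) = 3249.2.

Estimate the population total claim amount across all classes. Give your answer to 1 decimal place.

1: 183·2249.5 = 411658.5
2: 405·3249.2 = 1315926
τ̂ = Σ Nₕx̄ₕ = 1727584.5.

1727584.5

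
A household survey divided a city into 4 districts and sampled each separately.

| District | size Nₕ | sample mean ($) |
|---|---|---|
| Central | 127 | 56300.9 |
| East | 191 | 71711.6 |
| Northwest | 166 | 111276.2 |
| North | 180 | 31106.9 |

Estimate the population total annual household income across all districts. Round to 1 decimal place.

Central: 127·56300.9 = 7150214.3
East: 191·71711.6 = 13696915.6
Northwest: 166·111276.2 = 18471849.2
North: 180·31106.9 = 5599242
τ̂ = Σ Nₕx̄ₕ = 44918221.1.

44918221.1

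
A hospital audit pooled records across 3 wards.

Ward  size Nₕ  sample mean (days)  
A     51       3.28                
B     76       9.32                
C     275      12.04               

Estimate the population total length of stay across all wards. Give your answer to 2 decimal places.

4186.60

Estimate total by summing Nₕ·x̄ₕ over strata.
51·3.28 + 76·9.32 + 275·12.04 = 167.28 + 708.32 + 3311 = 4186.60.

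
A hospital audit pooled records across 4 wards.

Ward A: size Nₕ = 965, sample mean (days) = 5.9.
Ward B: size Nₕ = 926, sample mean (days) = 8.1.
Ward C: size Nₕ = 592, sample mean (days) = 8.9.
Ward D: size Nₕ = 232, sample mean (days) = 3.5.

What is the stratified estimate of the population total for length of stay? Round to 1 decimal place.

A: 965·5.9 = 5693.5
B: 926·8.1 = 7500.6
C: 592·8.9 = 5268.8
D: 232·3.5 = 812
τ̂ = Σ Nₕx̄ₕ = 19274.9.

19274.9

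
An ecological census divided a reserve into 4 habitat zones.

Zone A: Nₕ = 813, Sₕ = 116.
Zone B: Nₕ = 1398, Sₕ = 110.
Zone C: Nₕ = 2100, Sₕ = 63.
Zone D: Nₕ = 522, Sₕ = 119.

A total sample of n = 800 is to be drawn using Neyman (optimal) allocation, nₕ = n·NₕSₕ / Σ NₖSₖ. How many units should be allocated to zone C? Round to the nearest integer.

239

A: NₕSₕ = 813·116 = 94308
B: NₕSₕ = 1398·110 = 153780
C: NₕSₕ = 2100·63 = 132300
D: NₕSₕ = 522·119 = 62118
Σ NₕSₕ = 442506.
n_C = 800·132300/442506 = 239.183... → 239.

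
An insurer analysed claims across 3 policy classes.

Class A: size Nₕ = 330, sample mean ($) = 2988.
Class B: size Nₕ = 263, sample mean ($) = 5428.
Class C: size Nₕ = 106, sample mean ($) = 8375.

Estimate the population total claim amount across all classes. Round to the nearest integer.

3301354

A: 330·2988 = 986040
B: 263·5428 = 1427564
C: 106·8375 = 887750
τ̂ = Σ Nₕx̄ₕ = 3301354.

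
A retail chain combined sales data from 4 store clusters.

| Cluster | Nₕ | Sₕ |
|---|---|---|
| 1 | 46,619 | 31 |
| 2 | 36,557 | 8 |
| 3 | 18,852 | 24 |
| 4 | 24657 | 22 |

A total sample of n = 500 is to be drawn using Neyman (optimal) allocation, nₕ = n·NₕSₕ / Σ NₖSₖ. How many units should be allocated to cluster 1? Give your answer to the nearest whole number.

264

Σ NₕSₕ = 46619·31 + 36557·8 + 18852·24 + 24657·22 = 2732547.
Share for 1: 1445189/2732547 = 0.52888.
n_1 = 500 × 0.52888 = 264.440... → 264.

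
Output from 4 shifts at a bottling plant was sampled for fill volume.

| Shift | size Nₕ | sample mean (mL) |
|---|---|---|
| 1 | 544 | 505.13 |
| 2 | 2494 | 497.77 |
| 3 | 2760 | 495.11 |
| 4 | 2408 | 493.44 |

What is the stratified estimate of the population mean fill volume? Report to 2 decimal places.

x̄_st = (Σ Nₕx̄ₕ) / (Σ Nₕ) = (544·505.13 + 2494·497.77 + 2760·495.11 + 2408·493.44) / 8206
= 4070936.22 / 8206 = 496.0926... → 496.09.

496.09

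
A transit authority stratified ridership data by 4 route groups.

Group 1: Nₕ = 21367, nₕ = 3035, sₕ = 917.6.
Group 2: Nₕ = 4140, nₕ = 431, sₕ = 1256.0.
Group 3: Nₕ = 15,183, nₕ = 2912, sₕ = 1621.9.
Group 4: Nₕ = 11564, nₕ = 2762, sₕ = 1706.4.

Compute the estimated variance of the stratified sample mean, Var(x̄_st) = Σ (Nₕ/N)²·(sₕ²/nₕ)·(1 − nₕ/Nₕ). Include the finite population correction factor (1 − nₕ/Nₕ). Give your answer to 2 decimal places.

161.32

N = 52254. Term for each stratum: Wₕ²sₕ²/nₕ·(1−nₕ/Nₕ).
Var(x̄_st) = 39.79811 + 20.58354 + 61.63895 + 39.29962 = 161.32022 → 161.32.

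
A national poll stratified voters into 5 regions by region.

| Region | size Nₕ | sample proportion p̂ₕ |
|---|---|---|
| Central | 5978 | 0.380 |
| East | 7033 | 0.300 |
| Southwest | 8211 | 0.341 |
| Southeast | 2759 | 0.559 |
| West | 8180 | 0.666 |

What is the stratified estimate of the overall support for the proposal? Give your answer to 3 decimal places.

0.441

Wₕ = Nₕ/N with N = 32161: 0.1859, 0.2187, 0.2553, 0.0858, 0.2543.
p̂_st = 0.1859·0.380 + 0.2187·0.300 + 0.2553·0.341 + 0.0858·0.559 + 0.2543·0.666 ≈ 0.44065... → 0.441.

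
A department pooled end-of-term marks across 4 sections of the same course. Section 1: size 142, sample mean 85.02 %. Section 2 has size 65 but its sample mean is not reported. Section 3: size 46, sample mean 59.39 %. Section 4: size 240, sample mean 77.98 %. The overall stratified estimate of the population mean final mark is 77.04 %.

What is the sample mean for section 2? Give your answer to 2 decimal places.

68.63

Σ Nₕx̄ₕ = N·μ, so 65·x̄_2 = 493·77.04 − (142·85.02 + 46·59.39 + 240·77.98).
= 37980.72 − 33519.98 = 4460.74.
x̄_2 = 4460.74 / 65 = 68.6268... → 68.63.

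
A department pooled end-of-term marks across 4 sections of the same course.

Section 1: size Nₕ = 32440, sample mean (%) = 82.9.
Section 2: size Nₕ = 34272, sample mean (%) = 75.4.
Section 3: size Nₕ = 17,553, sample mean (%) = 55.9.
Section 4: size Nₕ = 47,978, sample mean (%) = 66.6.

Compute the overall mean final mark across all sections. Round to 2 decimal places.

N = 32440 + 34272 + 17553 + 47978 = 132243.
Weight each subgroup mean by Nₕ/N and sum.
Σ Nₕx̄ₕ = 32440·82.9 + 34272·75.4 + 17553·55.9 + 47978·66.6 = 2689276 + 2584108.8 + 981212.7 + 3195334.8 = 9449932.3.
Divide by N: 9449932.3 / 132243 = 71.4588... → 71.46.

71.46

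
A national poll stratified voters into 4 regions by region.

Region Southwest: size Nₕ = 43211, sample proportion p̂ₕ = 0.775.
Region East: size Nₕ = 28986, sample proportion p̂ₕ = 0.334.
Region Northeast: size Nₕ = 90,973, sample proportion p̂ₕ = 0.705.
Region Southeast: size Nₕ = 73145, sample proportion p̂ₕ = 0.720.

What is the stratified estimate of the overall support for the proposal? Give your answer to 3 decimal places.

N = 43211 + 28986 + 90973 + 73145 = 236315.
Overall proportion = Σ (Nₕ/N)·p̂ₕ.
Σ Nₕp̂ₕ = 33488.525 + 9681.324 + 64135.965 + 52664.4 = 159970.214.
159970.214 / 236315 = 0.67694... → 0.677.

0.677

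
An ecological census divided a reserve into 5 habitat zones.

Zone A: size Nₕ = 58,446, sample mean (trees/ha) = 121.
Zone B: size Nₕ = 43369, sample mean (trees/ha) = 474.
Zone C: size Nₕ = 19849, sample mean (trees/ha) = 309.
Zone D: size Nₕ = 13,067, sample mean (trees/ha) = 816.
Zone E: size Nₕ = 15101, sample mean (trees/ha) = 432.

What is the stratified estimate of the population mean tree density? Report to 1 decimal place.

x̄_st = (Σ Nₕx̄ₕ) / (Σ Nₕ) = (58446·121 + 43369·474 + 19849·309 + 13067·816 + 15101·432) / 149832
= 50948517 / 149832 = 340.038... → 340.0.

340.0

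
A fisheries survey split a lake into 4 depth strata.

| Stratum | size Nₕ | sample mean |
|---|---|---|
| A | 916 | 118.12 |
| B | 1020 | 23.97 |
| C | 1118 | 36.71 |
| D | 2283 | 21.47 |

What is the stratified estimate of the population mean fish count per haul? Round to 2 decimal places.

41.73

N = 916 + 1020 + 1118 + 2283 = 5337.
The stratified mean weights each stratum mean by its population share Nₕ/N.
Σ Nₕx̄ₕ = 916·118.12 + 1020·23.97 + 1118·36.71 + 2283·21.47 = 108197.92 + 24449.4 + 41041.78 + 49016.01 = 222705.11.
Divide by N: 222705.11 / 5337 = 41.7285... → 41.73.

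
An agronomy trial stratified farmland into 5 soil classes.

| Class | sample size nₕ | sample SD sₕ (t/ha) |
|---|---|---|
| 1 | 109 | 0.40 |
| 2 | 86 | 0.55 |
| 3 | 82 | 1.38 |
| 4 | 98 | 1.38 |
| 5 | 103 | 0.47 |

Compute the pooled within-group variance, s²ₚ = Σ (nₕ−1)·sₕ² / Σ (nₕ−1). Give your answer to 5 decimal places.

0.85520

1: (109−1)·0.40² = 108·0.16 = 17.28
2: (86−1)·0.55² = 85·0.3025 = 25.7125
3: (82−1)·1.38² = 81·1.9044 = 154.2564
4: (98−1)·1.38² = 97·1.9044 = 184.7268
5: (103−1)·0.47² = 102·0.2209 = 22.5318
Numerator = 404.5075; denominator = Σ(nₕ−1) = 473.
s²ₚ = 404.5075/473 = 0.8551956... → 0.85520.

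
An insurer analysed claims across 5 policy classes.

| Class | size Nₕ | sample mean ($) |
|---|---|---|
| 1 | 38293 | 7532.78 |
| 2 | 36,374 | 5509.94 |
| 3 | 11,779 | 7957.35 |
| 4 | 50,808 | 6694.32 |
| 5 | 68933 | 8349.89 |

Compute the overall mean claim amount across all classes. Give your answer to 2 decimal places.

7266.75

N = 38293 + 36374 + 11779 + 50808 + 68933 = 206187.
The stratified mean weights each stratum mean by its population share Nₕ/N.
Σ Nₕx̄ₕ = 38293·7532.78 + 36374·5509.94 + 11779·7957.35 + 50808·6694.32 + 68933·8349.89 = 288452744.54 + 200418557.56 + 93729625.65 + 340125010.56 + 575582967.37 = 1498308905.68.
Divide by N: 1498308905.68 / 206187 = 7266.7477... → 7266.75.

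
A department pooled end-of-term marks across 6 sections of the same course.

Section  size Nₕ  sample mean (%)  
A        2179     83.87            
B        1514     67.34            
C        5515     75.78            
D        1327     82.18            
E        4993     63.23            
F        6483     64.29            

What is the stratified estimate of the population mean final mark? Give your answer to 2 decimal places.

70.16

N = 22011; weights Wₕ = Nₕ/N = (0.0990, 0.0688, 0.2506, 0.0603, 0.2268, 0.2945).
x̄_st = Σ Wₕ·x̄ₕ = 0.0990·83.87 + 0.0688·67.34 + 0.2506·75.78 + 0.0603·82.18 + 0.2268·63.23 + 0.2945·64.29 ≈ 70.1551...
→ 70.16.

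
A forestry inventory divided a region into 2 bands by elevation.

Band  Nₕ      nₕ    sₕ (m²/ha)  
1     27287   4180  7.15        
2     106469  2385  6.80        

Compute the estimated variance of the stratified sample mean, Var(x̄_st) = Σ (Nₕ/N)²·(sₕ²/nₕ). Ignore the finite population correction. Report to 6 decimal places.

N = 133756; Wₕ = Nₕ/N.
band 1: (27287/133756)²·7.15²/4180 = 0.000509004
band 2: (106469/133756)²·6.80²/2385 = 0.012284267
Sum = 0.012793271 → 0.012793.

0.012793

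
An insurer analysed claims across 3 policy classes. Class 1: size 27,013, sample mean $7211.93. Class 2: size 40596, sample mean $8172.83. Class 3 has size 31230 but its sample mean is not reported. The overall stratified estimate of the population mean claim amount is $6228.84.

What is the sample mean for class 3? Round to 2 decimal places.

2851.50

N = 27013 + 40596 + 31230 = 98839.
Overall total = μ·N = 6228.84·98839 = 615652316.76.
Subtract the known strata: 27013·7211.93 + 40596·8172.83 = 526600071.77.
Remaining total for class 3: 615652316.76 − 526600071.77 = 89052244.99.
Divide by its size: 89052244.99 / 31230 = 2851.4968... → 2851.50.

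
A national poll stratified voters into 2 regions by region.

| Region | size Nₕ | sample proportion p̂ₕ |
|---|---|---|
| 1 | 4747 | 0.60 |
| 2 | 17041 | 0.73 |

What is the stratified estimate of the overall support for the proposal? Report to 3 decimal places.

0.702

Wₕ = Nₕ/N with N = 21788: 0.2179, 0.7821.
p̂_st = 0.2179·0.60 + 0.7821·0.73 ≈ 0.70168... → 0.702.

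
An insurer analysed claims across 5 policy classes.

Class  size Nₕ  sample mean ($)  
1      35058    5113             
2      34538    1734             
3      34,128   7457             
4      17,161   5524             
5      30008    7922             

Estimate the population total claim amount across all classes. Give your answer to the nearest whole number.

826153682

Estimate total by summing Nₕ·x̄ₕ over strata.
35058·5113 + 34538·1734 + 34128·7457 + 17161·5524 + 30008·7922 = 179251554 + 59888892 + 254492496 + 94797364 + 237723376 = 826153682.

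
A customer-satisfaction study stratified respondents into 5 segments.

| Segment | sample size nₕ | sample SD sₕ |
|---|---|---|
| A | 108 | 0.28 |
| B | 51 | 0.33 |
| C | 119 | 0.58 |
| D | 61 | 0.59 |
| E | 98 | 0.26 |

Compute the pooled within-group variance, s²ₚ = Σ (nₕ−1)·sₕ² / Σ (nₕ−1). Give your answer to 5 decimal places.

0.18744

Degrees of freedom: 107 + 50 + 118 + 60 + 97 = 432.
Σ(nₕ−1)sₕ² = 107·0.0784 + 50·0.1089 + 118·0.3364 + 60·0.3481 + 97·0.0676 = 80.9722.
s²ₚ = 80.9722 / 432 = 0.1874356... → 0.18744.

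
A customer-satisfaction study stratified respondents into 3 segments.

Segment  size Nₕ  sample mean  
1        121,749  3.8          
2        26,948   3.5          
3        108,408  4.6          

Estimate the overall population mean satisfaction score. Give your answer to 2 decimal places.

x̄_st = (Σ Nₕx̄ₕ) / (Σ Nₕ) = (121749·3.8 + 26948·3.5 + 108408·4.6) / 257105
= 1055641 / 257105 = 4.1059... → 4.11.

4.11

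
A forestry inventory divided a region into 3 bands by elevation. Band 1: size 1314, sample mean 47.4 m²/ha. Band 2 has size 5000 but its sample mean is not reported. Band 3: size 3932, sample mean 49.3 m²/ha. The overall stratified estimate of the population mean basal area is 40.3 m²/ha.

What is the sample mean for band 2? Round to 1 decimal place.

N = 1314 + 5000 + 3932 = 10246.
Overall total = μ·N = 40.3·10246 = 412913.8.
Subtract the known strata: 1314·47.4 + 3932·49.3 = 256131.2.
Remaining total for band 2: 412913.8 − 256131.2 = 156782.6.
Divide by its size: 156782.6 / 5000 = 31.357... → 31.4.

31.4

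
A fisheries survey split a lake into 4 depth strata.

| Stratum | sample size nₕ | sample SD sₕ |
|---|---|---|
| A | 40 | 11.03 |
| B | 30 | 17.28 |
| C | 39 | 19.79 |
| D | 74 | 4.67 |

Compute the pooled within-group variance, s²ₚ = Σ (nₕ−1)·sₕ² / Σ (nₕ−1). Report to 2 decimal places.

166.92

Degrees of freedom: 39 + 29 + 38 + 73 = 179.
Σ(nₕ−1)sₕ² = 39·121.6609 + 29·298.5984 + 38·391.6441 + 73·21.8089 = 29878.6542.
s²ₚ = 29878.6542 / 179 = 166.9199... → 166.92.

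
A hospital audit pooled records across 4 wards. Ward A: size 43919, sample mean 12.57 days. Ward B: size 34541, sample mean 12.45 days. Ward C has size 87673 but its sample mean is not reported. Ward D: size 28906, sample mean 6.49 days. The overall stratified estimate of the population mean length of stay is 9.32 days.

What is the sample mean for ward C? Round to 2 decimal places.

7.39

N = 43919 + 34541 + 87673 + 28906 = 195039.
Overall total = μ·N = 9.32·195039 = 1817763.48.
Subtract the known strata: 43919·12.57 + 34541·12.45 + 28906·6.49 = 1169697.22.
Remaining total for ward C: 1817763.48 − 1169697.22 = 648066.26.
Divide by its size: 648066.26 / 87673 = 7.3919... → 7.39.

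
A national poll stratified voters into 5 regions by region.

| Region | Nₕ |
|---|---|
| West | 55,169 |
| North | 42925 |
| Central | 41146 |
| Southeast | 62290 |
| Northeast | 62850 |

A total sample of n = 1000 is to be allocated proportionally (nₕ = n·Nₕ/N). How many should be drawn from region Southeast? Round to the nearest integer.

Share of region Southeast = 62290/264380 = 0.23561.
Allocate 1000 × 0.23561 = 235.608... → 236.

236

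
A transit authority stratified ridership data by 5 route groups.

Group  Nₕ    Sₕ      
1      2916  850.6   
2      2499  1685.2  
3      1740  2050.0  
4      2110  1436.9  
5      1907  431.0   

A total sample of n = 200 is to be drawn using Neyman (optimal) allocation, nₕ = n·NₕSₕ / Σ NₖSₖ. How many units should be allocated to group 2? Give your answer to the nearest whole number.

Σ NₕSₕ = 2916·850.6 + 2499·1685.2 + 1740·2050.0 + 2110·1436.9 + 1907·431.0 = 14112440.4.
Share for 2: 4211314.8/14112440.4 = 0.29841.
n_2 = 200 × 0.29841 = 59.682... → 60.

60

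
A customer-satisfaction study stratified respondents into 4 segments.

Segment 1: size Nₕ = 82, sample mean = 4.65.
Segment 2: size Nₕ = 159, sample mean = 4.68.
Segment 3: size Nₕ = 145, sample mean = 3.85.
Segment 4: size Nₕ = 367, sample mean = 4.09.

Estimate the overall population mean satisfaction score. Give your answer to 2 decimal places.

N = 82 + 159 + 145 + 367 = 753.
Weight each subgroup mean by Nₕ/N and sum.
Σ Nₕx̄ₕ = 82·4.65 + 159·4.68 + 145·3.85 + 367·4.09 = 381.3 + 744.12 + 558.25 + 1501.03 = 3184.7.
Divide by N: 3184.7 / 753 = 4.2293... → 4.23.

4.23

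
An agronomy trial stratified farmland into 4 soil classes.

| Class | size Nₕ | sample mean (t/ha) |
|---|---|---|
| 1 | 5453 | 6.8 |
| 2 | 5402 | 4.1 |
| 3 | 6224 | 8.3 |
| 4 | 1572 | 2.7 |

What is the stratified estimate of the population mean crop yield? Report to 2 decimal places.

N = 5453 + 5402 + 6224 + 1572 = 18651.
Overall mean = Σ (Nₕ/N)·x̄ₕ — weight by population share, not a simple average.
Σ Nₕx̄ₕ = 5453·6.8 + 5402·4.1 + 6224·8.3 + 1572·2.7 = 37080.4 + 22148.2 + 51659.2 + 4244.4 = 115132.2.
Divide by N: 115132.2 / 18651 = 6.1730... → 6.17.

6.17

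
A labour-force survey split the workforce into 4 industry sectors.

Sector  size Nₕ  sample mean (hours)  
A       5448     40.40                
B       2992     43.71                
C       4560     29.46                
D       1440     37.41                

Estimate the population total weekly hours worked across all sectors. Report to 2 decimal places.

539087.52

Population total = Σ Nₕ·x̄ₕ (each stratum's size times its mean).
5448·40.40 + 2992·43.71 + 4560·29.46 + 1440·37.41 = 220099.2 + 130780.32 + 134337.6 + 53870.4 = 539087.52.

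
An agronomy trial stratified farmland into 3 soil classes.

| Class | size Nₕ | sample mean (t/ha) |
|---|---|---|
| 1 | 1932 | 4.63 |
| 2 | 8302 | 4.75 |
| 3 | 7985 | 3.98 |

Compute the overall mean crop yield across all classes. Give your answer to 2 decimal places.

4.40

N = 1932 + 8302 + 7985 = 18219.
The stratified mean weights each stratum mean by its population share Nₕ/N.
Σ Nₕx̄ₕ = 1932·4.63 + 8302·4.75 + 7985·3.98 = 8945.16 + 39434.5 + 31780.3 = 80159.96.
Divide by N: 80159.96 / 18219 = 4.3998... → 4.40.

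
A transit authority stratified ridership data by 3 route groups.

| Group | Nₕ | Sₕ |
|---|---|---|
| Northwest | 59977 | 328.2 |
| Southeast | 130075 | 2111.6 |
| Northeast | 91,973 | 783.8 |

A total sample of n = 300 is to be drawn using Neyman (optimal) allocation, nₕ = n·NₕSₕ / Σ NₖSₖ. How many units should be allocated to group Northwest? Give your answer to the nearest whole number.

Σ NₕSₕ = 59977·328.2 + 130075·2111.6 + 91973·783.8 = 366439258.8.
Share for Northwest: 19684451.4/366439258.8 = 0.05372.
n_Northwest = 300 × 0.05372 = 16.115... → 16.

16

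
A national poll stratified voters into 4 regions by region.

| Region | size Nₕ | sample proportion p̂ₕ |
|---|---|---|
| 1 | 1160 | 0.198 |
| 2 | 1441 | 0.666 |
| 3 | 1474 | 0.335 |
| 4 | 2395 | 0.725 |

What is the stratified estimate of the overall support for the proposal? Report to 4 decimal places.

N = 1160 + 1441 + 1474 + 2395 = 6470.
Overall proportion = Σ (Nₕ/N)·p̂ₕ.
Σ Nₕp̂ₕ = 229.68 + 959.706 + 493.79 + 1736.375 = 3419.551.
3419.551 / 6470 = 0.528524... → 0.5285.

0.5285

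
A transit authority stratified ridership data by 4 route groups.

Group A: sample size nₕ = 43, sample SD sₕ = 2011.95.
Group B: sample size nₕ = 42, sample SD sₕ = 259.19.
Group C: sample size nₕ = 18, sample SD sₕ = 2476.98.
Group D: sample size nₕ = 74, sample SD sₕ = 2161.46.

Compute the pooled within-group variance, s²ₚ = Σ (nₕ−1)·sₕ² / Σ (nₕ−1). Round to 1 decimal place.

Degrees of freedom: 42 + 41 + 17 + 73 = 173.
Σ(nₕ−1)sₕ² = 42·4047942.8025 + 41·67179.4561 + 17·6135429.9204 + 73·4671909.3316 = 618119645.2587.
s²ₚ = 618119645.2587 / 173 = 3572945.926... → 3572945.9.

3572945.9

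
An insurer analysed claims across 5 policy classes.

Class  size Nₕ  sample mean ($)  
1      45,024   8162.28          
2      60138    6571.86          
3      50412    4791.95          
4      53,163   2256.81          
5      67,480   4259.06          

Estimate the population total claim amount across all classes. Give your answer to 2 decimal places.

1411668953.63

Population total = Σ Nₕ·x̄ₕ (each stratum's size times its mean).
45024·8162.28 + 60138·6571.86 + 50412·4791.95 + 53163·2256.81 + 67480·4259.06 = 367498494.72 + 395218516.68 + 241571783.4 + 119978790.03 + 287401368.8 = 1411668953.63.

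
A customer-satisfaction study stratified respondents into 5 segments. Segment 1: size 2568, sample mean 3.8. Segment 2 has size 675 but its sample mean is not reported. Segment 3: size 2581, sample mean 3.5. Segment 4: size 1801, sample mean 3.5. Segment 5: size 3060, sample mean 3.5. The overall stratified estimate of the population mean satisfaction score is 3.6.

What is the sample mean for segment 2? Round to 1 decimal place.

3.9

Σ Nₕx̄ₕ = N·μ, so 675·x̄_2 = 10685·3.6 − (2568·3.8 + 2581·3.5 + 1801·3.5 + 3060·3.5).
= 38466 − 35805.4 = 2660.6.
x̄_2 = 2660.6 / 675 = 3.942... → 3.9.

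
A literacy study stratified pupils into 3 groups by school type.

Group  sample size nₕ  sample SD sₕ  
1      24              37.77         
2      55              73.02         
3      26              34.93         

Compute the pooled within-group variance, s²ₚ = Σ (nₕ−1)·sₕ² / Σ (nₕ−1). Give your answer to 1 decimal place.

1: (24−1)·37.77² = 23·1426.5729 = 32811.1767
2: (55−1)·73.02² = 54·5331.9204 = 287923.7016
3: (26−1)·34.93² = 25·1220.1049 = 30502.6225
Numerator = 351237.5008; denominator = Σ(nₕ−1) = 102.
s²ₚ = 351237.5008/102 = 3443.505... → 3443.5.

3443.5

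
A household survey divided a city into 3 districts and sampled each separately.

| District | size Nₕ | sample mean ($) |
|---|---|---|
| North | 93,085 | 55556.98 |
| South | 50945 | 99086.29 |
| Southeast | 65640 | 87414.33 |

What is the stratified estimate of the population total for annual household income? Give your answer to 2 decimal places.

North: 93085·55556.98 = 5171521483.3
South: 50945·99086.29 = 5047951044.05
Southeast: 65640·87414.33 = 5737876621.2
τ̂ = Σ Nₕx̄ₕ = 15957349148.55.

15957349148.55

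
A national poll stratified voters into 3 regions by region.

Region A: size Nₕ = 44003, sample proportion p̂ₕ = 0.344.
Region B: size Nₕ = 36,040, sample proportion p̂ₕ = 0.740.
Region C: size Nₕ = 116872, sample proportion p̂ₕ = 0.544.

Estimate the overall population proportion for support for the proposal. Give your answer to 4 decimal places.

0.5352

Wₕ = Nₕ/N with N = 196915: 0.2235, 0.1830, 0.5935.
p̂_st = 0.2235·0.344 + 0.1830·0.740 + 0.5935·0.544 ≈ 0.535180... → 0.5352.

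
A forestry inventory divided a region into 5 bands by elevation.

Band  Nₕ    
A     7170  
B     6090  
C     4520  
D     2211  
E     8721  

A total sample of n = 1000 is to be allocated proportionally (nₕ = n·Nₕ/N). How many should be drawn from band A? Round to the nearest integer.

N = 7170 + 6090 + 4520 + 2211 + 8721 = 28712.
n_A = 1000·7170/28712 = 249.721... → 250.

250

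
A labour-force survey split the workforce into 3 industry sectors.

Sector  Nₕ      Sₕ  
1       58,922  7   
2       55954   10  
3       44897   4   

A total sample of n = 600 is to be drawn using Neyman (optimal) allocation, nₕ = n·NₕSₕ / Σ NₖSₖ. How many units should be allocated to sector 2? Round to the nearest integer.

292

1: NₕSₕ = 58922·7 = 412454
2: NₕSₕ = 55954·10 = 559540
3: NₕSₕ = 44897·4 = 179588
Σ NₕSₕ = 1151582.
n_2 = 600·559540/1151582 = 291.533... → 292.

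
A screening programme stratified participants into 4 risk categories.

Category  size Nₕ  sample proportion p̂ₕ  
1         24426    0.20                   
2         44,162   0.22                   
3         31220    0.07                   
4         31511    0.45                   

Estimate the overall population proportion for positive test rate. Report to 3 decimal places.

0.236

Wₕ = Nₕ/N with N = 131319: 0.1860, 0.3363, 0.2377, 0.2400.
p̂_st = 0.1860·0.20 + 0.3363·0.22 + 0.2377·0.07 + 0.2400·0.45 ≈ 0.23581... → 0.236.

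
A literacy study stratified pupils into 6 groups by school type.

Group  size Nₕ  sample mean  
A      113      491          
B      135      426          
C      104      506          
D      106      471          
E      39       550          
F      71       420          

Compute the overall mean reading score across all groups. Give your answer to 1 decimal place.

x̄_st = (Σ Nₕx̄ₕ) / (Σ Nₕ) = (113·491 + 135·426 + 104·506 + 106·471 + 39·550 + 71·420) / 568
= 266813 / 568 = 469.741... → 469.7.

469.7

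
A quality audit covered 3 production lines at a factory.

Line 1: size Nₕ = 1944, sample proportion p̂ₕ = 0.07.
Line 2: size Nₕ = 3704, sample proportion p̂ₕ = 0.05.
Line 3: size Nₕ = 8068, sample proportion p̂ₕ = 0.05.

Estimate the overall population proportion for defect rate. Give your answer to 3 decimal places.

0.053

Wₕ = Nₕ/N with N = 13716: 0.1417, 0.2700, 0.5882.
p̂_st = 0.1417·0.07 + 0.2700·0.05 + 0.5882·0.05 ≈ 0.05283... → 0.053.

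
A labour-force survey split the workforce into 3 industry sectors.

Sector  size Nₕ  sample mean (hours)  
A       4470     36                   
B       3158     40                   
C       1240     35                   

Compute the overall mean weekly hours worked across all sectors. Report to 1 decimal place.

x̄_st = (Σ Nₕx̄ₕ) / (Σ Nₕ) = (4470·36 + 3158·40 + 1240·35) / 8868
= 330640 / 8868 = 37.285... → 37.3.

37.3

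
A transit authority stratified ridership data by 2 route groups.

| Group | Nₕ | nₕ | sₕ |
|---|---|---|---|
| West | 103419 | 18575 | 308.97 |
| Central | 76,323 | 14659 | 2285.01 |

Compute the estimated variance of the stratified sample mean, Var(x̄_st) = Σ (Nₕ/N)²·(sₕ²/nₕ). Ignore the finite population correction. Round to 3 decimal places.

65.923

N = 179742. Term for each stratum: Wₕ²sₕ²/nₕ.
Var(x̄_st) = 1.701396 + 64.221965 = 65.923361 → 65.923.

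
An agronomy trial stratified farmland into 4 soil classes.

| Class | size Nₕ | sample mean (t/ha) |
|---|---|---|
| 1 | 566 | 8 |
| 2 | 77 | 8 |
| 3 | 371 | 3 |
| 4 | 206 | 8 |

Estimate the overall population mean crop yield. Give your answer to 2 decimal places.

6.48

N = 1220; weights Wₕ = Nₕ/N = (0.4639, 0.0631, 0.3041, 0.1689).
x̄_st = Σ Wₕ·x̄ₕ = 0.4639·8 + 0.0631·8 + 0.3041·3 + 0.1689·8 ≈ 6.4795...
→ 6.48.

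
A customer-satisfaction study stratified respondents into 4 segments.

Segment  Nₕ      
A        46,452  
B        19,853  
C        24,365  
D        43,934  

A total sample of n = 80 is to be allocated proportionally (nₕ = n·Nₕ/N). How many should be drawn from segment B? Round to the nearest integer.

N = 46452 + 19853 + 24365 + 43934 = 134604.
n_B = 80·19853/134604 = 11.799... → 12.

12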